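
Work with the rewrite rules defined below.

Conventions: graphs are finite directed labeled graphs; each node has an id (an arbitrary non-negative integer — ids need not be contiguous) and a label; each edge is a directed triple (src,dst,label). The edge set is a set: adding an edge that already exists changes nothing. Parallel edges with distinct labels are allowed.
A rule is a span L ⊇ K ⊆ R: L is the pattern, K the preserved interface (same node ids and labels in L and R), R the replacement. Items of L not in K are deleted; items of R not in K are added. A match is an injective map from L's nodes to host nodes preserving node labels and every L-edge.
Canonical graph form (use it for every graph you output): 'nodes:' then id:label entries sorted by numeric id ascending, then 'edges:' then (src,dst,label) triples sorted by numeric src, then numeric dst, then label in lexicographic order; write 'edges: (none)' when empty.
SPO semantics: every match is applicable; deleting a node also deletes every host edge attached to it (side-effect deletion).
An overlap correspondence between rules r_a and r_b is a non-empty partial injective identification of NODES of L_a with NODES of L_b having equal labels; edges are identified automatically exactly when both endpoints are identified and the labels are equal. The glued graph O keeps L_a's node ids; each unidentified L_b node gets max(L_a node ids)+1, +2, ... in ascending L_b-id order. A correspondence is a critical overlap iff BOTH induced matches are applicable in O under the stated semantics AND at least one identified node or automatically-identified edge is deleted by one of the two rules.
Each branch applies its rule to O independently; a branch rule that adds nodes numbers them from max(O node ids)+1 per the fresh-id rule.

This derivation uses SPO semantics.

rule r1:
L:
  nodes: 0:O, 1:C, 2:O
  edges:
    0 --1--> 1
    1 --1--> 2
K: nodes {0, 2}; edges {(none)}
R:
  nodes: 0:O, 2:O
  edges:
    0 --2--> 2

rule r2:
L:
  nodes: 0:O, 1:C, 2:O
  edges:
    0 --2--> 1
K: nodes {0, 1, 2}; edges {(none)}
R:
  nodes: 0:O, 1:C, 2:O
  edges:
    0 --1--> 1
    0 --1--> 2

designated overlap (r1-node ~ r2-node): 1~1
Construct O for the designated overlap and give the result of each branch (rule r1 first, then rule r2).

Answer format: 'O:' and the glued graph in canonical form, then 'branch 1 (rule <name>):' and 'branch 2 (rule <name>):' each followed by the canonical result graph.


O:
nodes: 0:O, 1:C, 2:O, 3:O, 4:O
edges: (0,1,1); (1,2,1); (3,1,2)
branch 1 (rule r1):
nodes: 0:O, 2:O, 3:O, 4:O
edges: (0,2,2)
branch 2 (rule r2):
nodes: 0:O, 1:C, 2:O, 3:O, 4:O
edges: (0,1,1); (1,2,1); (3,1,1); (3,4,1)


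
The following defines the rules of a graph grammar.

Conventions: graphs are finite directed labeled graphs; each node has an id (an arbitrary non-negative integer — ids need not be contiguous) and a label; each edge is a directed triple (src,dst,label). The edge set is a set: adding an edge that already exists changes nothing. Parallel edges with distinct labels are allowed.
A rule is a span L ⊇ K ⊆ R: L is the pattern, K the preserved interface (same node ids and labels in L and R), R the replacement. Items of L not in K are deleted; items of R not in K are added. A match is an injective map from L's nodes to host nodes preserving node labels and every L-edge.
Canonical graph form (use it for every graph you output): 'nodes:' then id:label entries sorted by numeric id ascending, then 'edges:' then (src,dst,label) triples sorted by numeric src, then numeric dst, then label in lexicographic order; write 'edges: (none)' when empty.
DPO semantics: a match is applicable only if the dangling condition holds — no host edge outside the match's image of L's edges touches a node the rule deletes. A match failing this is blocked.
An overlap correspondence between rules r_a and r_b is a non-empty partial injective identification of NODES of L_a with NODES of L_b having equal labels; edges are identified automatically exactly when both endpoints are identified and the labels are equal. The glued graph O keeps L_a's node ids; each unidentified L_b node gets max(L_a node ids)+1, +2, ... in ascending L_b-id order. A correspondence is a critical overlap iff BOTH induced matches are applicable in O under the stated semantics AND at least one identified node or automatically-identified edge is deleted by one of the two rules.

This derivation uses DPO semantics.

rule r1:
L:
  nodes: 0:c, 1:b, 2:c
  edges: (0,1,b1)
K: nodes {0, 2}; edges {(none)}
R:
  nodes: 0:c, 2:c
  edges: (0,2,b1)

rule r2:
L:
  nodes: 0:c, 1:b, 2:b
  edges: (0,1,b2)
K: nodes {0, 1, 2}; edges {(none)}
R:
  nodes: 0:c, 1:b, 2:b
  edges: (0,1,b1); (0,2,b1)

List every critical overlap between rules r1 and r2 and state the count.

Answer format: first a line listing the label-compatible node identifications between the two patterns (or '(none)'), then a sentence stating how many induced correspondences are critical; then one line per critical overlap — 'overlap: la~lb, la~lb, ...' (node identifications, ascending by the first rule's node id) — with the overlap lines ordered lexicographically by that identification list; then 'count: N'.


label-compatible node identifications between L(r1) and L(r2): 0~0, 1~1, 1~2, 2~0
3 of the induced correspondences are critical overlaps of r1 and r2.
overlap: 0~0, 1~2
overlap: 1~2
overlap: 1~2, 2~0
count: 3


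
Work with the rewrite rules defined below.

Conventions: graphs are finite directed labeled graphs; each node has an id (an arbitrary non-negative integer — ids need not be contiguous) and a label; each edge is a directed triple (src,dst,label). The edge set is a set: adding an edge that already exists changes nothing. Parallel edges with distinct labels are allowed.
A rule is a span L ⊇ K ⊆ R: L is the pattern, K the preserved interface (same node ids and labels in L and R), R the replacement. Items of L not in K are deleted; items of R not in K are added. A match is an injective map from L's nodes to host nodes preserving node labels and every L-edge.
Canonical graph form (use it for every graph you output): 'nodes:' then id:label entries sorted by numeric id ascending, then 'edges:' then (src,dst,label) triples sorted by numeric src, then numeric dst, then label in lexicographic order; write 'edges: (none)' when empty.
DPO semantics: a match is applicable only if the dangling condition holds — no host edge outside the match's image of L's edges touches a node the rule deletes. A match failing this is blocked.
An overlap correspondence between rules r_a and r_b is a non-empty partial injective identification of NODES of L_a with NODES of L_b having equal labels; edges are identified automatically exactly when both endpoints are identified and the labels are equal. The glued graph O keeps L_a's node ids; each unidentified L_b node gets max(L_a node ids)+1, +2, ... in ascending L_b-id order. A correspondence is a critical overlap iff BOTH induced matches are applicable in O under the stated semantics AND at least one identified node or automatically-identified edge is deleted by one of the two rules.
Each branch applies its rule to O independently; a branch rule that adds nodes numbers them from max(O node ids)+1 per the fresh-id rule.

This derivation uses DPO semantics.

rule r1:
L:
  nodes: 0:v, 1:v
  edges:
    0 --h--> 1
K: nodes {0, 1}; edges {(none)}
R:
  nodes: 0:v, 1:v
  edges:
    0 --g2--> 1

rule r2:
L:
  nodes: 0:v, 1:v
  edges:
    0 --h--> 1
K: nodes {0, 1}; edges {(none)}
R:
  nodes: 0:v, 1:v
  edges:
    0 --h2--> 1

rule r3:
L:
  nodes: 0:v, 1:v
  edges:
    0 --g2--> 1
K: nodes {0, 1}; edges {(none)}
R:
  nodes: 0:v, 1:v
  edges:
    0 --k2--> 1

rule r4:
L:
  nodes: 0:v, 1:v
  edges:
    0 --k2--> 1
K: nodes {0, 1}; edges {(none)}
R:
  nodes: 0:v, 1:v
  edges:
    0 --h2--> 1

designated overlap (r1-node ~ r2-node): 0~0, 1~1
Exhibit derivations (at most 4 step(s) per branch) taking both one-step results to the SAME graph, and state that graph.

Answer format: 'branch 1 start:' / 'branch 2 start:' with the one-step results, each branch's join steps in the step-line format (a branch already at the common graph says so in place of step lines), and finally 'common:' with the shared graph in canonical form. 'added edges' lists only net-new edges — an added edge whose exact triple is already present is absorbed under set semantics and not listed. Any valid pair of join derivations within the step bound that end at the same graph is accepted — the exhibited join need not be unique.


branch 1 start:
nodes: 0:v, 1:v
edges: (0,1,g2)
branch 2 start:
nodes: 0:v, 1:v
edges: (0,1,h2)
branch 1 step 1: rule r3; match: 0->0, 1->1; deleted nodes (none); deleted edges (0,1,g2); added nodes (none); added edges (0,1,k2); result: nodes: 0:v, 1:v edges: (0,1,k2)
branch 1 step 2: rule r4; match: 0->0, 1->1; deleted nodes (none); deleted edges (0,1,k2); added nodes (none); added edges (0,1,h2); result: nodes: 0:v, 1:v edges: (0,1,h2)
branch 2: already at the common graph (0 steps)
common:
nodes: 0:v, 1:v
edges: (0,1,h2)


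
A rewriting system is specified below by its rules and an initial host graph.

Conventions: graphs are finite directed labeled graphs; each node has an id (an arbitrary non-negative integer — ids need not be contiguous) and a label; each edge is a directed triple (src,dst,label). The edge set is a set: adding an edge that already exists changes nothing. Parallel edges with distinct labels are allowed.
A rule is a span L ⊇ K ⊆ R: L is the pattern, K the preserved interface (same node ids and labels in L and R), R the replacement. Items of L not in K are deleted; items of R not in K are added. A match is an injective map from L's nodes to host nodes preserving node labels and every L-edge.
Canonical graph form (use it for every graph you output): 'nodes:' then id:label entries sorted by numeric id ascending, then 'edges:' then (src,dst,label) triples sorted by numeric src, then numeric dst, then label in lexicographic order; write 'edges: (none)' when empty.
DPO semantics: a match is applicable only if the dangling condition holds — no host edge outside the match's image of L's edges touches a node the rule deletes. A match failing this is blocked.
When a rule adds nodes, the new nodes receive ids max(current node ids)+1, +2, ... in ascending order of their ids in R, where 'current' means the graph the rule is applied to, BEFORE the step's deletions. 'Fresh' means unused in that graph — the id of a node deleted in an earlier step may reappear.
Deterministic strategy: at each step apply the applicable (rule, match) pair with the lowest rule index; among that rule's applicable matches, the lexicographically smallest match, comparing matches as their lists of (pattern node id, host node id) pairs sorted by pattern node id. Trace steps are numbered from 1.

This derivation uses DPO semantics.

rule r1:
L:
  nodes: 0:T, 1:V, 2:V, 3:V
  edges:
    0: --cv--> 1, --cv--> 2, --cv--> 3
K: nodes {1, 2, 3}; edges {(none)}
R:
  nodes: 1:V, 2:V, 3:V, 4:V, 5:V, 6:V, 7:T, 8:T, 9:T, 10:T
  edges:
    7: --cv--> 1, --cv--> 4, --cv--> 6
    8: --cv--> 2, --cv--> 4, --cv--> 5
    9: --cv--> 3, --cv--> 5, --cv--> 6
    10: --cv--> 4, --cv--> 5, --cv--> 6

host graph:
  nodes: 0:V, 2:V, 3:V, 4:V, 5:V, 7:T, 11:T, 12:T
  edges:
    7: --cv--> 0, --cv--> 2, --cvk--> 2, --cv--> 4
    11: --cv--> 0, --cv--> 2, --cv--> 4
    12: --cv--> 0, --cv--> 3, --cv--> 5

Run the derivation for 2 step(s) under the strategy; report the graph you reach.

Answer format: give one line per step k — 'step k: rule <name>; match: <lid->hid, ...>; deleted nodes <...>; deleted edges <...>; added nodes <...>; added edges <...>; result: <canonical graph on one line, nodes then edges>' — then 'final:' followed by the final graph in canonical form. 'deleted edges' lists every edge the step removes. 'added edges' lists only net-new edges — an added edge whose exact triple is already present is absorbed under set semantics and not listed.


step 1: rule r1; match: 0->11, 1->0, 2->2, 3->4; deleted nodes 11; deleted edges (11,0,cv); (11,2,cv); (11,4,cv); added nodes 13, 14, 15, 16, 17, 18, 19; added edges (16,0,cv); (16,13,cv); (16,15,cv); (17,2,cv); (17,13,cv); (17,14,cv); (18,4,cv); (18,14,cv); (18,15,cv); (19,13,cv); (19,14,cv); (19,15,cv); result: nodes: 0:V, 2:V, 3:V, 4:V, 5:V, 7:T, 12:T, 13:V, 14:V, 15:V, 16:T, 17:T, 18:T, 19:T edges: (7,0,cv); (7,2,cv); (7,2,cvk); (7,4,cv); (12,0,cv); (12,3,cv); (12,5,cv); (16,0,cv); (16,13,cv); (16,15,cv); (17,2,cv); (17,13,cv); (17,14,cv); (18,4,cv); (18,14,cv); (18,15,cv); (19,13,cv); (19,14,cv); (19,15,cv)
step 2: rule r1; match: 0->12, 1->0, 2->3, 3->5; deleted nodes 12; deleted edges (12,0,cv); (12,3,cv); (12,5,cv); added nodes 20, 21, 22, 23, 24, 25, 26; added edges (23,0,cv); (23,20,cv); (23,22,cv); (24,3,cv); (24,20,cv); (24,21,cv); (25,5,cv); (25,21,cv); (25,22,cv); (26,20,cv); (26,21,cv); (26,22,cv); result: nodes: 0:V, 2:V, 3:V, 4:V, 5:V, 7:T, 13:V, 14:V, 15:V, 16:T, 17:T, 18:T, 19:T, 20:V, 21:V, 22:V, 23:T, 24:T, 25:T, 26:T edges: (7,0,cv); (7,2,cv); (7,2,cvk); (7,4,cv); (16,0,cv); (16,13,cv); (16,15,cv); (17,2,cv); (17,13,cv); (17,14,cv); (18,4,cv); (18,14,cv); (18,15,cv); (19,13,cv); (19,14,cv); (19,15,cv); (23,0,cv); (23,20,cv); (23,22,cv); (24,3,cv); (24,20,cv); (24,21,cv); (25,5,cv); (25,21,cv); (25,22,cv); (26,20,cv); (26,21,cv); (26,22,cv)
final:
nodes: 0:V, 2:V, 3:V, 4:V, 5:V, 7:T, 13:V, 14:V, 15:V, 16:T, 17:T, 18:T, 19:T, 20:V, 21:V, 22:V, 23:T, 24:T, 25:T, 26:T
edges: (7,0,cv); (7,2,cv); (7,2,cvk); (7,4,cv); (16,0,cv); (16,13,cv); (16,15,cv); (17,2,cv); (17,13,cv); (17,14,cv); (18,4,cv); (18,14,cv); (18,15,cv); (19,13,cv); (19,14,cv); (19,15,cv); (23,0,cv); (23,20,cv); (23,22,cv); (24,3,cv); (24,20,cv); (24,21,cv); (25,5,cv); (25,21,cv); (25,22,cv); (26,20,cv); (26,21,cv); (26,22,cv)


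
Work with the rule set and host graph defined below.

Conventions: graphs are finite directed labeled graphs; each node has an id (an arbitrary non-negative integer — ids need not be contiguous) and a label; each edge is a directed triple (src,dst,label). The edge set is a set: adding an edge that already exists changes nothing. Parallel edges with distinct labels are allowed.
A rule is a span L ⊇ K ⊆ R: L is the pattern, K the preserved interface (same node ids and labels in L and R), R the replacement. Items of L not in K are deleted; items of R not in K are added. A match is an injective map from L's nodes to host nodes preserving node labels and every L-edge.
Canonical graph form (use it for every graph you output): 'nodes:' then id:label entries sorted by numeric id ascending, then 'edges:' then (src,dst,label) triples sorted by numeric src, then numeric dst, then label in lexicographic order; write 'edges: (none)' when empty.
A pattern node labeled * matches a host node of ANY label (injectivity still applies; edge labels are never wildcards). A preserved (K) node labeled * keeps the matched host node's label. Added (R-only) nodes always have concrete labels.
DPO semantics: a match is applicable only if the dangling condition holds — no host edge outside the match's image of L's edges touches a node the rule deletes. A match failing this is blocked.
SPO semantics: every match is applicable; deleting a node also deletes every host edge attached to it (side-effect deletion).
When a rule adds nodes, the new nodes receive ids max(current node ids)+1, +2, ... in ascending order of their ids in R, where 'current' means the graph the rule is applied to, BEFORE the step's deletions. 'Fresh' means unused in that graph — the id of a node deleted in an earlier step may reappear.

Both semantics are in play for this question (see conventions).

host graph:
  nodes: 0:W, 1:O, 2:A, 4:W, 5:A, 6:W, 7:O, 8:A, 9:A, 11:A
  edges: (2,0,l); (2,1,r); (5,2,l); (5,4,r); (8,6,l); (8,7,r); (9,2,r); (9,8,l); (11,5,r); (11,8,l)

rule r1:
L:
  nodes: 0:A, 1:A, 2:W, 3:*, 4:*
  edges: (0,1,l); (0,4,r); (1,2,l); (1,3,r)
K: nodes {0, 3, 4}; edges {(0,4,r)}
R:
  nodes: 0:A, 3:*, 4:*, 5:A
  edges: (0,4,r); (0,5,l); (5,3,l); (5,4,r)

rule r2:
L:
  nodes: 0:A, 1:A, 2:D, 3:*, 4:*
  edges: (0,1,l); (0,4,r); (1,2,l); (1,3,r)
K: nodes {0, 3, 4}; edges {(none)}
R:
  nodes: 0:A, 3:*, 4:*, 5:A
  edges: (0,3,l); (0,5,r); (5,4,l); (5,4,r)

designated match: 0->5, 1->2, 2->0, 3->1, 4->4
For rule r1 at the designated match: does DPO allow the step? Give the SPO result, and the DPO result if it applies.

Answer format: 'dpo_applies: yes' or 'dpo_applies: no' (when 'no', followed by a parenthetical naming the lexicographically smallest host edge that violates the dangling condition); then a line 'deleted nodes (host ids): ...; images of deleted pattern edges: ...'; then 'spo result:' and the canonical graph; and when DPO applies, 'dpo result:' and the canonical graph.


dpo_applies: no
(the rule deletes node 2, which keeps host edge (9,2,r) outside the match image — the dangling condition fails, DPO blocks; SPO proceeds and side-deletes such edges)
deleted nodes (host ids): 0, 2; images of deleted pattern edges: (2,0,l); (2,1,r); (5,2,l)
spo result:
nodes: 1:O, 4:W, 5:A, 6:W, 7:O, 8:A, 9:A, 11:A, 12:A
edges: (5,4,r); (5,12,l); (8,6,l); (8,7,r); (9,8,l); (11,5,r); (11,8,l); (12,1,l); (12,4,r)


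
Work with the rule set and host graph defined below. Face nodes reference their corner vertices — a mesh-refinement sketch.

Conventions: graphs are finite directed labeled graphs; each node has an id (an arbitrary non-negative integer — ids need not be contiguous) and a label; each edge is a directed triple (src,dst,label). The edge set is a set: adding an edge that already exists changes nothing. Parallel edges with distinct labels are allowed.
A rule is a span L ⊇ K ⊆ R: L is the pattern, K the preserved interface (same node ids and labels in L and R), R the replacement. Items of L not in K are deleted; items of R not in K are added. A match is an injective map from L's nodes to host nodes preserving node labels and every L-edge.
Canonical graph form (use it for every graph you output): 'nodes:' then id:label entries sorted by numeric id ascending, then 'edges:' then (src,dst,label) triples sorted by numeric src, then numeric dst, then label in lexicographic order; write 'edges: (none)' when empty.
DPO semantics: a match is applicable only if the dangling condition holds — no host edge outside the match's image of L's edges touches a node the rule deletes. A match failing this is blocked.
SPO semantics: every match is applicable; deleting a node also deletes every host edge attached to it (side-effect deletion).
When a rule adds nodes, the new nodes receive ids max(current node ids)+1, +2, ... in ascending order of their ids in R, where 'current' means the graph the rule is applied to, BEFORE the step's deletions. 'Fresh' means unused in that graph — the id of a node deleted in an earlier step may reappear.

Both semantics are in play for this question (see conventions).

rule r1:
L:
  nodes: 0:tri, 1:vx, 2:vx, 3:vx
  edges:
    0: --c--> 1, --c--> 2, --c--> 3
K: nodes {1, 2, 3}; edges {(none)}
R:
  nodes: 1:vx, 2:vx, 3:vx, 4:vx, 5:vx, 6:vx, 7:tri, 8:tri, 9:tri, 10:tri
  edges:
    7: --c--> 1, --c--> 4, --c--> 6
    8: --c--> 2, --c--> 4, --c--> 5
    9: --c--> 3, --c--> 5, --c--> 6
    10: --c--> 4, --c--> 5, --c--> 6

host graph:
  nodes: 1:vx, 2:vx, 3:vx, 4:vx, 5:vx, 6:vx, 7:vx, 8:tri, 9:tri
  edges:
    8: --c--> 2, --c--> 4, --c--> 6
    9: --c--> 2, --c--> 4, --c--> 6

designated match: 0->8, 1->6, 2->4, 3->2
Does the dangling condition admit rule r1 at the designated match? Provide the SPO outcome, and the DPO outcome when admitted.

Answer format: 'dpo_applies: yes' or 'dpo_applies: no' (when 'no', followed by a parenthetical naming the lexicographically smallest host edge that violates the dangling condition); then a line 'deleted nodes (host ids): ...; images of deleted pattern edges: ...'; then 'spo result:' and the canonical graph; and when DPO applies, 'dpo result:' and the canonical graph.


dpo_applies: yes
deleted nodes (host ids): 8; images of deleted pattern edges: (8,2,c); (8,4,c); (8,6,c)
spo result:
nodes: 1:vx, 2:vx, 3:vx, 4:vx, 5:vx, 6:vx, 7:vx, 9:tri, 10:vx, 11:vx, 12:vx, 13:tri, 14:tri, 15:tri, 16:tri
edges: (9,2,c); (9,4,c); (9,6,c); (13,6,c); (13,10,c); (13,12,c); (14,4,c); (14,10,c); (14,11,c); (15,2,c); (15,11,c); (15,12,c); (16,10,c); (16,11,c); (16,12,c)
dpo result:
nodes: 1:vx, 2:vx, 3:vx, 4:vx, 5:vx, 6:vx, 7:vx, 9:tri, 10:vx, 11:vx, 12:vx, 13:tri, 14:tri, 15:tri, 16:tri
edges: (9,2,c); (9,4,c); (9,6,c); (13,6,c); (13,10,c); (13,12,c); (14,4,c); (14,10,c); (14,11,c); (15,2,c); (15,11,c); (15,12,c); (16,10,c); (16,11,c); (16,12,c)


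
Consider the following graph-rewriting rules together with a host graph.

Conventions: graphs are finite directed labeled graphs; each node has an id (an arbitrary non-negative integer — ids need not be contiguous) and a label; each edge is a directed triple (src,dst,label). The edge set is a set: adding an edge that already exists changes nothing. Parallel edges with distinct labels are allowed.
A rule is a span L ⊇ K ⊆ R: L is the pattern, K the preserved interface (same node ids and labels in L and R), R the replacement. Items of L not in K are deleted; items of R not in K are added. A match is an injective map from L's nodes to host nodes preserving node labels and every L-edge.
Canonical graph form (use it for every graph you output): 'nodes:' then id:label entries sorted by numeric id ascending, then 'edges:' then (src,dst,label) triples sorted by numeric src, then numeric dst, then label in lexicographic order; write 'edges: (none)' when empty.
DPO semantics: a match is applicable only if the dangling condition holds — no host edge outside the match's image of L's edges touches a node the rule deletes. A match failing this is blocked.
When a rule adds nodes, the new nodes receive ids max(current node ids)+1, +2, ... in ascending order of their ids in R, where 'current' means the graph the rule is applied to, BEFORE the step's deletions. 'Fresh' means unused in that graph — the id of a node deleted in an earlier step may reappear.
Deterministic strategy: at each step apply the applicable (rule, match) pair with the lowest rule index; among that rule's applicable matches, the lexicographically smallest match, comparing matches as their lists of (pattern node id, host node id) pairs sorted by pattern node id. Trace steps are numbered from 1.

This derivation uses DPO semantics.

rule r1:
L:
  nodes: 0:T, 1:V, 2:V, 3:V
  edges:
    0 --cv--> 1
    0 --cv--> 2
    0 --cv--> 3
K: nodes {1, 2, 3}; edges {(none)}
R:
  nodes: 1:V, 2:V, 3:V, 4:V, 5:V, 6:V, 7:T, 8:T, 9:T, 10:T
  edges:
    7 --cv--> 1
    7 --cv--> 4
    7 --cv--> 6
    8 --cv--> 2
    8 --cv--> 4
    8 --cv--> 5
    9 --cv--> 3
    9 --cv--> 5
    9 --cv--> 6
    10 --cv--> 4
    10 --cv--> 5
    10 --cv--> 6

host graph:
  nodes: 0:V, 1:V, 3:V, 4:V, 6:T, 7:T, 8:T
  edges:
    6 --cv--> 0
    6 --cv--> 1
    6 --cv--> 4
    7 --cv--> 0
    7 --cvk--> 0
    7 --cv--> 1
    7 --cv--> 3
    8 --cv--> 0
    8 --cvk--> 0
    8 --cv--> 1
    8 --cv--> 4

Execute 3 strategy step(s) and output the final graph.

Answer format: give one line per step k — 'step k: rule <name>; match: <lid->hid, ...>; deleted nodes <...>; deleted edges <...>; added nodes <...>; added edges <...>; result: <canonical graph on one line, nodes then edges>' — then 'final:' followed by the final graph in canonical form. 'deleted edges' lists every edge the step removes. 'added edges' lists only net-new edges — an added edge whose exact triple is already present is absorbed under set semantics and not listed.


step 1: rule r1; match: 0->6, 1->0, 2->1, 3->4; deleted nodes 6; deleted edges (6,0,cv); (6,1,cv); (6,4,cv); added nodes 9, 10, 11, 12, 13, 14, 15; added edges (12,0,cv); (12,9,cv); (12,11,cv); (13,1,cv); (13,9,cv); (13,10,cv); (14,4,cv); (14,10,cv); (14,11,cv); (15,9,cv); (15,10,cv); (15,11,cv); result: nodes: 0:V, 1:V, 3:V, 4:V, 7:T, 8:T, 9:V, 10:V, 11:V, 12:T, 13:T, 14:T, 15:T edges: (7,0,cv); (7,0,cvk); (7,1,cv); (7,3,cv); (8,0,cv); (8,0,cvk); (8,1,cv); (8,4,cv); (12,0,cv); (12,9,cv); (12,11,cv); (13,1,cv); (13,9,cv); (13,10,cv); (14,4,cv); (14,10,cv); (14,11,cv); (15,9,cv); (15,10,cv); (15,11,cv)
step 2: rule r1; match: 0->12, 1->0, 2->9, 3->11; deleted nodes 12; deleted edges (12,0,cv); (12,9,cv); (12,11,cv); added nodes 16, 17, 18, 19, 20, 21, 22; added edges (19,0,cv); (19,16,cv); (19,18,cv); (20,9,cv); (20,16,cv); (20,17,cv); (21,11,cv); (21,17,cv); (21,18,cv); (22,16,cv); (22,17,cv); (22,18,cv); result: nodes: 0:V, 1:V, 3:V, 4:V, 7:T, 8:T, 9:V, 10:V, 11:V, 13:T, 14:T, 15:T, 16:V, 17:V, 18:V, 19:T, 20:T, 21:T, 22:T edges: (7,0,cv); (7,0,cvk); (7,1,cv); (7,3,cv); (8,0,cv); (8,0,cvk); (8,1,cv); (8,4,cv); (13,1,cv); (13,9,cv); (13,10,cv); (14,4,cv); (14,10,cv); (14,11,cv); (15,9,cv); (15,10,cv); (15,11,cv); (19,0,cv); (19,16,cv); (19,18,cv); (20,9,cv); (20,16,cv); (20,17,cv); (21,11,cv); (21,17,cv); (21,18,cv); (22,16,cv); (22,17,cv); (22,18,cv)
step 3: rule r1; match: 0->13, 1->1, 2->9, 3->10; deleted nodes 13; deleted edges (13,1,cv); (13,9,cv); (13,10,cv); added nodes 23, 24, 25, 26, 27, 28, 29; added edges (26,1,cv); (26,23,cv); (26,25,cv); (27,9,cv); (27,23,cv); (27,24,cv); (28,10,cv); (28,24,cv); (28,25,cv); (29,23,cv); (29,24,cv); (29,25,cv); result: nodes: 0:V, 1:V, 3:V, 4:V, 7:T, 8:T, 9:V, 10:V, 11:V, 14:T, 15:T, 16:V, 17:V, 18:V, 19:T, 20:T, 21:T, 22:T, 23:V, 24:V, 25:V, 26:T, 27:T, 28:T, 29:T edges: (7,0,cv); (7,0,cvk); (7,1,cv); (7,3,cv); (8,0,cv); (8,0,cvk); (8,1,cv); (8,4,cv); (14,4,cv); (14,10,cv); (14,11,cv); (15,9,cv); (15,10,cv); (15,11,cv); (19,0,cv); (19,16,cv); (19,18,cv); (20,9,cv); (20,16,cv); (20,17,cv); (21,11,cv); (21,17,cv); (21,18,cv); (22,16,cv); (22,17,cv); (22,18,cv); (26,1,cv); (26,23,cv); (26,25,cv); (27,9,cv); (27,23,cv); (27,24,cv); (28,10,cv); (28,24,cv); (28,25,cv); (29,23,cv); (29,24,cv); (29,25,cv)
final:
nodes: 0:V, 1:V, 3:V, 4:V, 7:T, 8:T, 9:V, 10:V, 11:V, 14:T, 15:T, 16:V, 17:V, 18:V, 19:T, 20:T, 21:T, 22:T, 23:V, 24:V, 25:V, 26:T, 27:T, 28:T, 29:T
edges: (7,0,cv); (7,0,cvk); (7,1,cv); (7,3,cv); (8,0,cv); (8,0,cvk); (8,1,cv); (8,4,cv); (14,4,cv); (14,10,cv); (14,11,cv); (15,9,cv); (15,10,cv); (15,11,cv); (19,0,cv); (19,16,cv); (19,18,cv); (20,9,cv); (20,16,cv); (20,17,cv); (21,11,cv); (21,17,cv); (21,18,cv); (22,16,cv); (22,17,cv); (22,18,cv); (26,1,cv); (26,23,cv); (26,25,cv); (27,9,cv); (27,23,cv); (27,24,cv); (28,10,cv); (28,24,cv); (28,25,cv); (29,23,cv); (29,24,cv); (29,25,cv)


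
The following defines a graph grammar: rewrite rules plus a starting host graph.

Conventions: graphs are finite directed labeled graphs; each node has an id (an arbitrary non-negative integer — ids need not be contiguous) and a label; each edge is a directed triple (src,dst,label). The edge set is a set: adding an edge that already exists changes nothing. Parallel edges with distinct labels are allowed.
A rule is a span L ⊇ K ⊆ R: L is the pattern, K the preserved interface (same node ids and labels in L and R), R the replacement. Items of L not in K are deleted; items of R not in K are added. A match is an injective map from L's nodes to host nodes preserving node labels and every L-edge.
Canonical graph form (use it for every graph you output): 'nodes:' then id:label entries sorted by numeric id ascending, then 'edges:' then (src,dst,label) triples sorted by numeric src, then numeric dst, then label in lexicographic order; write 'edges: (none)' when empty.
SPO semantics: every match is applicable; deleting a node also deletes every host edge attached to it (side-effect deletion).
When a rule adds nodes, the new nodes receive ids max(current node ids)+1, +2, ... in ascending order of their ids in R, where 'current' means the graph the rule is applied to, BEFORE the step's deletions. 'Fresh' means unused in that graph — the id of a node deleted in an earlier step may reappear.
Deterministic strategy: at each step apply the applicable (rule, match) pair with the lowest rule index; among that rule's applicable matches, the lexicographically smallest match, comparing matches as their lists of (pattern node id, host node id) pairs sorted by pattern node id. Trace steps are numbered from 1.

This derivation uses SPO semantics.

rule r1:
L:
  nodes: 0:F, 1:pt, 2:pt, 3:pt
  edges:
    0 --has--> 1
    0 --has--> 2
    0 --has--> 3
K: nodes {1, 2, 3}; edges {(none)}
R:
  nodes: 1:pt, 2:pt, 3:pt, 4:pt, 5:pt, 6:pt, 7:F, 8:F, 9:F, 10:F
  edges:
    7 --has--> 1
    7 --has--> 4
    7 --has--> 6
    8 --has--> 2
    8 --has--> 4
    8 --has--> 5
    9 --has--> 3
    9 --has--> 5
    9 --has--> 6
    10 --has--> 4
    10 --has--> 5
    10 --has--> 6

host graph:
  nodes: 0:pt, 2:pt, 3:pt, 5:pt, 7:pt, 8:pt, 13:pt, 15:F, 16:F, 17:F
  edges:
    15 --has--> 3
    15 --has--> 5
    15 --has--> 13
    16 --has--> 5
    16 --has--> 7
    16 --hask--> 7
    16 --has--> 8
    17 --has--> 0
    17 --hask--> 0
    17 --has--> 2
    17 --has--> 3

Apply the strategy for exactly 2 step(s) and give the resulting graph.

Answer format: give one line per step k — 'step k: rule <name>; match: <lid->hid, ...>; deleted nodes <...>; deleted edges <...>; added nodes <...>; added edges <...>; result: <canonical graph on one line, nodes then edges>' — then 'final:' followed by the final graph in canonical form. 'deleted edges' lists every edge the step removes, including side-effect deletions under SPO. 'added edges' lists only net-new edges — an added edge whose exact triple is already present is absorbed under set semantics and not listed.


step 1: rule r1; match: 0->15, 1->3, 2->5, 3->13; deleted nodes 15; deleted edges (15,3,has); (15,5,has); (15,13,has); added nodes 18, 19, 20, 21, 22, 23, 24; added edges (21,3,has); (21,18,has); (21,20,has); (22,5,has); (22,18,has); (22,19,has); (23,13,has); (23,19,has); (23,20,has); (24,18,has); (24,19,has); (24,20,has); result: nodes: 0:pt, 2:pt, 3:pt, 5:pt, 7:pt, 8:pt, 13:pt, 16:F, 17:F, 18:pt, 19:pt, 20:pt, 21:F, 22:F, 23:F, 24:F edges: (16,5,has); (16,7,has); (16,7,hask); (16,8,has); (17,0,has); (17,0,hask); (17,2,has); (17,3,has); (21,3,has); (21,18,has); (21,20,has); (22,5,has); (22,18,has); (22,19,has); (23,13,has); (23,19,has); (23,20,has); (24,18,has); (24,19,has); (24,20,has)
step 2: rule r1; match: 0->16, 1->5, 2->7, 3->8; deleted nodes 16; deleted edges (16,5,has); (16,7,has); (16,7,hask); (16,8,has); added nodes 25, 26, 27, 28, 29, 30, 31; added edges (28,5,has); (28,25,has); (28,27,has); (29,7,has); (29,25,has); (29,26,has); (30,8,has); (30,26,has); (30,27,has); (31,25,has); (31,26,has); (31,27,has); result: nodes: 0:pt, 2:pt, 3:pt, 5:pt, 7:pt, 8:pt, 13:pt, 17:F, 18:pt, 19:pt, 20:pt, 21:F, 22:F, 23:F, 24:F, 25:pt, 26:pt, 27:pt, 28:F, 29:F, 30:F, 31:F edges: (17,0,has); (17,0,hask); (17,2,has); (17,3,has); (21,3,has); (21,18,has); (21,20,has); (22,5,has); (22,18,has); (22,19,has); (23,13,has); (23,19,has); (23,20,has); (24,18,has); (24,19,has); (24,20,has); (28,5,has); (28,25,has); (28,27,has); (29,7,has); (29,25,has); (29,26,has); (30,8,has); (30,26,has); (30,27,has); (31,25,has); (31,26,has); (31,27,has)
final:
nodes: 0:pt, 2:pt, 3:pt, 5:pt, 7:pt, 8:pt, 13:pt, 17:F, 18:pt, 19:pt, 20:pt, 21:F, 22:F, 23:F, 24:F, 25:pt, 26:pt, 27:pt, 28:F, 29:F, 30:F, 31:F
edges: (17,0,has); (17,0,hask); (17,2,has); (17,3,has); (21,3,has); (21,18,has); (21,20,has); (22,5,has); (22,18,has); (22,19,has); (23,13,has); (23,19,has); (23,20,has); (24,18,has); (24,19,has); (24,20,has); (28,5,has); (28,25,has); (28,27,has); (29,7,has); (29,25,has); (29,26,has); (30,8,has); (30,26,has); (30,27,has); (31,25,has); (31,26,has); (31,27,has)


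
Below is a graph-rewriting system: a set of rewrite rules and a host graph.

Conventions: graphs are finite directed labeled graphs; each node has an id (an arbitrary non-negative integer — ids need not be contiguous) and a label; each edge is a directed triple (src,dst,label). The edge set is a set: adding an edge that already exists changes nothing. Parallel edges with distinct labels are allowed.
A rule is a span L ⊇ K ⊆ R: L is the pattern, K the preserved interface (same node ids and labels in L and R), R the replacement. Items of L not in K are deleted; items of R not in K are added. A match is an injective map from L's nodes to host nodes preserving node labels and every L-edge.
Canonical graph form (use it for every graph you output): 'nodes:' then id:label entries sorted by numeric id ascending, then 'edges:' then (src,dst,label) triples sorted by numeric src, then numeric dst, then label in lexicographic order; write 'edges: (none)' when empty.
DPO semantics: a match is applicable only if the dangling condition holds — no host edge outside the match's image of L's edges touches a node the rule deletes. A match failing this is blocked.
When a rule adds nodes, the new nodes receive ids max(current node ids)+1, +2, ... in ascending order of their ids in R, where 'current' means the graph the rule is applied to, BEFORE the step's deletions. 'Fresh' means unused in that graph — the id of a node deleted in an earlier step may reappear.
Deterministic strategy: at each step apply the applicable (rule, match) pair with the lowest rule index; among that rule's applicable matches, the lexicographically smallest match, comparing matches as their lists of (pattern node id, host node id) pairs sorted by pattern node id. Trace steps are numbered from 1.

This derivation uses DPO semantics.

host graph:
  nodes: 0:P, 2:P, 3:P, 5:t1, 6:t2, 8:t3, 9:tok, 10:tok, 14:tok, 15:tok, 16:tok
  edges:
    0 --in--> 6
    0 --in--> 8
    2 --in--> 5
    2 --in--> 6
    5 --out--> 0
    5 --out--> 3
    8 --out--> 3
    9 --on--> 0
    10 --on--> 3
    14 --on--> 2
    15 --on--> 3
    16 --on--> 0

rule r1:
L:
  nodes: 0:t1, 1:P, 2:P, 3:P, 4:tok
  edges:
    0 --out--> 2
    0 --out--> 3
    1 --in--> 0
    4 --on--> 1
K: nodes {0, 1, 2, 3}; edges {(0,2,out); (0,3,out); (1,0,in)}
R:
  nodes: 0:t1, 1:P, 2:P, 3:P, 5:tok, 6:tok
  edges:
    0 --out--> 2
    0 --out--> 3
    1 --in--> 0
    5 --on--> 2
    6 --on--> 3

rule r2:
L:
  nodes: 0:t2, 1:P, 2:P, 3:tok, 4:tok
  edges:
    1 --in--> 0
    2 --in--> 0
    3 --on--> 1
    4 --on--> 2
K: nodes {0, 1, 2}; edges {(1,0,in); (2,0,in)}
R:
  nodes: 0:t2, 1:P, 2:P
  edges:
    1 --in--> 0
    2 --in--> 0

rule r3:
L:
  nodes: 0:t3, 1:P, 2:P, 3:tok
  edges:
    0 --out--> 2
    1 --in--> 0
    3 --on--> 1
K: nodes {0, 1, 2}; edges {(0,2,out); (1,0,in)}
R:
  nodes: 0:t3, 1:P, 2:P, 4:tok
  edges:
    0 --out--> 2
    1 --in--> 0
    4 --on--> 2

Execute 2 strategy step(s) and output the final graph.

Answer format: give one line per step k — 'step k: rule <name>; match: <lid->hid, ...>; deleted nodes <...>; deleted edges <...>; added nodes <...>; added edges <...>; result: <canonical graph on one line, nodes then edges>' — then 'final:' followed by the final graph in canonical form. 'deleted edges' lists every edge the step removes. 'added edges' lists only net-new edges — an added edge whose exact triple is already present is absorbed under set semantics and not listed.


step 1: rule r1; match: 0->5, 1->2, 2->0, 3->3, 4->14; deleted nodes 14; deleted edges (14,2,on); added nodes 17, 18; added edges (17,0,on); (18,3,on); result: nodes: 0:P, 2:P, 3:P, 5:t1, 6:t2, 8:t3, 9:tok, 10:tok, 15:tok, 16:tok, 17:tok, 18:tok edges: (0,6,in); (0,8,in); (2,5,in); (2,6,in); (5,0,out); (5,3,out); (8,3,out); (9,0,on); (10,3,on); (15,3,on); (16,0,on); (17,0,on); (18,3,on)
step 2: rule r3; match: 0->8, 1->0, 2->3, 3->9; deleted nodes 9; deleted edges (9,0,on); added nodes 19; added edges (19,3,on); result: nodes: 0:P, 2:P, 3:P, 5:t1, 6:t2, 8:t3, 10:tok, 15:tok, 16:tok, 17:tok, 18:tok, 19:tok edges: (0,6,in); (0,8,in); (2,5,in); (2,6,in); (5,0,out); (5,3,out); (8,3,out); (10,3,on); (15,3,on); (16,0,on); (17,0,on); (18,3,on); (19,3,on)
final:
nodes: 0:P, 2:P, 3:P, 5:t1, 6:t2, 8:t3, 10:tok, 15:tok, 16:tok, 17:tok, 18:tok, 19:tok
edges: (0,6,in); (0,8,in); (2,5,in); (2,6,in); (5,0,out); (5,3,out); (8,3,out); (10,3,on); (15,3,on); (16,0,on); (17,0,on); (18,3,on); (19,3,on)


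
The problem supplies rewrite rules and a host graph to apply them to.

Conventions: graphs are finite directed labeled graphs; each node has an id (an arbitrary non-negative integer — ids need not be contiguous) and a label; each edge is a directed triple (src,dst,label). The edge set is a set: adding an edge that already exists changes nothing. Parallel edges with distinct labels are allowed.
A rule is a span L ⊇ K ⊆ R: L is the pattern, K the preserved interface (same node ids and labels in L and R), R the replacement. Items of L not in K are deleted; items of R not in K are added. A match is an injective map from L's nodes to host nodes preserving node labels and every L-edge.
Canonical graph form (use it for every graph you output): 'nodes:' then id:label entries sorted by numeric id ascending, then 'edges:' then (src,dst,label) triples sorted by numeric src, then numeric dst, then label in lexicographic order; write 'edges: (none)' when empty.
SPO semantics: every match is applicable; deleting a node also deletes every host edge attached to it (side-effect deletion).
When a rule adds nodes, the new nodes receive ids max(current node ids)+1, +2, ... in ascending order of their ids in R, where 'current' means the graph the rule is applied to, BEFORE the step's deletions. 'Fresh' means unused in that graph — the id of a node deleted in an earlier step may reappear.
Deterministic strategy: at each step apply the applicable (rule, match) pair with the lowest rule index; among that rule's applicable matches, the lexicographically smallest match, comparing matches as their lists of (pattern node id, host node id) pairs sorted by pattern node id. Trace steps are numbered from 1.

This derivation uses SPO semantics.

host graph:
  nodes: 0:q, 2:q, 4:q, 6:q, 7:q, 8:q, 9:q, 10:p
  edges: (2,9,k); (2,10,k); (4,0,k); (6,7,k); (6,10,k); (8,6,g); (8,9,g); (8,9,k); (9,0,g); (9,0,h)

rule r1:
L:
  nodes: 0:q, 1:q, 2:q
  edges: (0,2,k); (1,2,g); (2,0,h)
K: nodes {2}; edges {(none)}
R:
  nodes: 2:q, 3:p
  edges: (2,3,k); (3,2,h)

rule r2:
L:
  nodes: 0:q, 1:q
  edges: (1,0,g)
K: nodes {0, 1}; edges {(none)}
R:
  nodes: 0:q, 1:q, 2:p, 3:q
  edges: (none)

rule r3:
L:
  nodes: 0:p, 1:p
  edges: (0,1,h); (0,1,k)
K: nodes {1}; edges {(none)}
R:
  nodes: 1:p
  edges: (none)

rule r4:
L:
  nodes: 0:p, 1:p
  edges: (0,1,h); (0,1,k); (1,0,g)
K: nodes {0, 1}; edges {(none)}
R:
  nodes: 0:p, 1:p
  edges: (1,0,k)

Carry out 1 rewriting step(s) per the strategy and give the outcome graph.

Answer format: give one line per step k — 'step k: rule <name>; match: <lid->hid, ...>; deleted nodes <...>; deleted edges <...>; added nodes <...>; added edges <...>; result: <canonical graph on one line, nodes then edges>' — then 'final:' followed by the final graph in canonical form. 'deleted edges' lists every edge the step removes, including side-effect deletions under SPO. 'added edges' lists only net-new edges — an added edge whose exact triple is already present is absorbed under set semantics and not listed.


step 1: rule r2; match: 0->0, 1->9; deleted nodes (none); deleted edges (9,0,g); added nodes 11, 12; added edges (none); result: nodes: 0:q, 2:q, 4:q, 6:q, 7:q, 8:q, 9:q, 10:p, 11:p, 12:q edges: (2,9,k); (2,10,k); (4,0,k); (6,7,k); (6,10,k); (8,6,g); (8,9,g); (8,9,k); (9,0,h)
final:
nodes: 0:q, 2:q, 4:q, 6:q, 7:q, 8:q, 9:q, 10:p, 11:p, 12:q
edges: (2,9,k); (2,10,k); (4,0,k); (6,7,k); (6,10,k); (8,6,g); (8,9,g); (8,9,k); (9,0,h)


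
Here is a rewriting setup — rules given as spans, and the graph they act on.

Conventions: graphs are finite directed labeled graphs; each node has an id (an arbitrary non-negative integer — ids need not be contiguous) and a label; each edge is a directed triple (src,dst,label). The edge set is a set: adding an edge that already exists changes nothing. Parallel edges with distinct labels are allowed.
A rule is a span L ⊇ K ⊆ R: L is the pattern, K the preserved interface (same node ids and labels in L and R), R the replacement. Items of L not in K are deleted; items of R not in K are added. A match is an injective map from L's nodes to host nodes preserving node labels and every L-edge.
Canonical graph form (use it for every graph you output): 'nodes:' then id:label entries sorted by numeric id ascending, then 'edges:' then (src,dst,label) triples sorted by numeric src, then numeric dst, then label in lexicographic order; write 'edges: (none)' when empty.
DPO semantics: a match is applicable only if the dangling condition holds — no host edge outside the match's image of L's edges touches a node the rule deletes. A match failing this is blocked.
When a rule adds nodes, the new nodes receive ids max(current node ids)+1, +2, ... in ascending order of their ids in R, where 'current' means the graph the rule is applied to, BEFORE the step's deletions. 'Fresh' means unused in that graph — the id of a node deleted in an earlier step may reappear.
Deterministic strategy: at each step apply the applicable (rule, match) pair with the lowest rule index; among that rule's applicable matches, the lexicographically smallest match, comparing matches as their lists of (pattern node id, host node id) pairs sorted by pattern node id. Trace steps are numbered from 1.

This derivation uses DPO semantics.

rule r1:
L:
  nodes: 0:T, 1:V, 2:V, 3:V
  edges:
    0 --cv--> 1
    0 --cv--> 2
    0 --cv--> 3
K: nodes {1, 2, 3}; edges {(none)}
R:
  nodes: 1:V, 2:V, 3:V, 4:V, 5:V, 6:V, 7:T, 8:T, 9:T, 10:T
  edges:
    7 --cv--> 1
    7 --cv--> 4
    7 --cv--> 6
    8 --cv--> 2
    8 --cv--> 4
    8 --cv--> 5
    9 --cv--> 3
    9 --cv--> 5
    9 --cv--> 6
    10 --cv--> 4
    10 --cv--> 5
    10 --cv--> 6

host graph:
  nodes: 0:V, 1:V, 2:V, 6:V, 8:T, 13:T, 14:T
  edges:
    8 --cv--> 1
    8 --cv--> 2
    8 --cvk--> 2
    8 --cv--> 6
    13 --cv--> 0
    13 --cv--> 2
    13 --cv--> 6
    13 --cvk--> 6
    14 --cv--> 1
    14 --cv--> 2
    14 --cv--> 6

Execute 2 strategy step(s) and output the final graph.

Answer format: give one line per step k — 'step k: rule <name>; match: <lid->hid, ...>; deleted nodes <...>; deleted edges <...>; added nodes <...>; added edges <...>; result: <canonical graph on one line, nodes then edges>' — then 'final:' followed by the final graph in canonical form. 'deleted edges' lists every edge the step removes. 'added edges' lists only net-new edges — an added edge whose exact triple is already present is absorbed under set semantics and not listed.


step 1: rule r1; match: 0->14, 1->1, 2->2, 3->6; deleted nodes 14; deleted edges (14,1,cv); (14,2,cv); (14,6,cv); added nodes 15, 16, 17, 18, 19, 20, 21; added edges (18,1,cv); (18,15,cv); (18,17,cv); (19,2,cv); (19,15,cv); (19,16,cv); (20,6,cv); (20,16,cv); (20,17,cv); (21,15,cv); (21,16,cv); (21,17,cv); result: nodes: 0:V, 1:V, 2:V, 6:V, 8:T, 13:T, 15:V, 16:V, 17:V, 18:T, 19:T, 20:T, 21:T edges: (8,1,cv); (8,2,cv); (8,2,cvk); (8,6,cv); (13,0,cv); (13,2,cv); (13,6,cv); (13,6,cvk); (18,1,cv); (18,15,cv); (18,17,cv); (19,2,cv); (19,15,cv); (19,16,cv); (20,6,cv); (20,16,cv); (20,17,cv); (21,15,cv); (21,16,cv); (21,17,cv)
step 2: rule r1; match: 0->18, 1->1, 2->15, 3->17; deleted nodes 18; deleted edges (18,1,cv); (18,15,cv); (18,17,cv); added nodes 22, 23, 24, 25, 26, 27, 28; added edges (25,1,cv); (25,22,cv); (25,24,cv); (26,15,cv); (26,22,cv); (26,23,cv); (27,17,cv); (27,23,cv); (27,24,cv); (28,22,cv); (28,23,cv); (28,24,cv); result: nodes: 0:V, 1:V, 2:V, 6:V, 8:T, 13:T, 15:V, 16:V, 17:V, 19:T, 20:T, 21:T, 22:V, 23:V, 24:V, 25:T, 26:T, 27:T, 28:T edges: (8,1,cv); (8,2,cv); (8,2,cvk); (8,6,cv); (13,0,cv); (13,2,cv); (13,6,cv); (13,6,cvk); (19,2,cv); (19,15,cv); (19,16,cv); (20,6,cv); (20,16,cv); (20,17,cv); (21,15,cv); (21,16,cv); (21,17,cv); (25,1,cv); (25,22,cv); (25,24,cv); (26,15,cv); (26,22,cv); (26,23,cv); (27,17,cv); (27,23,cv); (27,24,cv); (28,22,cv); (28,23,cv); (28,24,cv)
final:
nodes: 0:V, 1:V, 2:V, 6:V, 8:T, 13:T, 15:V, 16:V, 17:V, 19:T, 20:T, 21:T, 22:V, 23:V, 24:V, 25:T, 26:T, 27:T, 28:T
edges: (8,1,cv); (8,2,cv); (8,2,cvk); (8,6,cv); (13,0,cv); (13,2,cv); (13,6,cv); (13,6,cvk); (19,2,cv); (19,15,cv); (19,16,cv); (20,6,cv); (20,16,cv); (20,17,cv); (21,15,cv); (21,16,cv); (21,17,cv); (25,1,cv); (25,22,cv); (25,24,cv); (26,15,cv); (26,22,cv); (26,23,cv); (27,17,cv); (27,23,cv); (27,24,cv); (28,22,cv); (28,23,cv); (28,24,cv)
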